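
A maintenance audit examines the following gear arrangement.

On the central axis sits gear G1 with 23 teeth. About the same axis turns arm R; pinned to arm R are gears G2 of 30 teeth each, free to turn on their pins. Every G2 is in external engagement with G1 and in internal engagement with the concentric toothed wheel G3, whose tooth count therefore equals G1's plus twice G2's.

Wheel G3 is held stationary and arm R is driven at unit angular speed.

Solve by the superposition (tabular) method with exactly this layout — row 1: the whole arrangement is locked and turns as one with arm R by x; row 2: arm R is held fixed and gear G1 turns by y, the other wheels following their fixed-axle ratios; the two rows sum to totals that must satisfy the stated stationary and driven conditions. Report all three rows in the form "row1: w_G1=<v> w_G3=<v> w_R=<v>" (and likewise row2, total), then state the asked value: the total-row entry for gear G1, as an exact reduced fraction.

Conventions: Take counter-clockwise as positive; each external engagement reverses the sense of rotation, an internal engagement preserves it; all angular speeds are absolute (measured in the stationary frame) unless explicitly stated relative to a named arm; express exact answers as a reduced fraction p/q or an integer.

row1: w_G1=1 w_G3=1 w_R=1
row2: w_G1=83/23 w_G3=-1 w_R=0
total: w_G1=106/23 w_G3=0 w_R=1
asked value: 106/23

recognized (axles ride arm R): planetary set, 23/30/83 teeth
superposition row 1 [locked train]: every member turns x
row 2: sun turns y, ring = −(23/83)·y, arm 0
boundary: total ω_ring = x − (23/83)·y = 0 and total ω_arm = x = 1  ⇒  y = 83/23, x = 1
row 2 ring = −(23/83)·83/23 = -1
totals (row 1 + row 2): sun 1 + 83/23 = 106/23, ring 1 + (-1) = 0, arm 1 + 0 = 1
asked cell (total, sun) = 106/23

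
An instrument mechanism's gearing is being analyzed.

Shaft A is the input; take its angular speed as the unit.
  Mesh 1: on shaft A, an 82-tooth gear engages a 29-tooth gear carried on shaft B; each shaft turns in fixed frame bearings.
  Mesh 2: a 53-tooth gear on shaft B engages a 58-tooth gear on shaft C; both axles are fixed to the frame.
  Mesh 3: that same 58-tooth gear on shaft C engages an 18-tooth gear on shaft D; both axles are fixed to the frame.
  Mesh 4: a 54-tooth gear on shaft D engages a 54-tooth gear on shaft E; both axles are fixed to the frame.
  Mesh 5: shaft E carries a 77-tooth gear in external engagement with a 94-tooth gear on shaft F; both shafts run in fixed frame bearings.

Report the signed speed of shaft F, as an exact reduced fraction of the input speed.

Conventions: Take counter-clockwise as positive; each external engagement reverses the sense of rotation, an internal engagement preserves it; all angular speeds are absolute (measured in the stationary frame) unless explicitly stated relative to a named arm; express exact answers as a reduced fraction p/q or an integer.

-167321/24534

5-mesh fixed-axis compound train (all bearings frame-fixed)
mesh 1 [82T→29T]: |ω|/ω_in = 1×82/29 = 82/29, sense flips to −
mesh 2 [53T→58T]: |ω|/ω_in = (82/29)×53/58 = 2173/841, sense flips to +
mesh 3 [58T→18T]: |ω|/ω_in = (2173/841)×58/18 = 2173/261, sense flips to −
mesh 4 [54T→54T]: |ω|/ω_in = (2173/261)×54/54 = 2173/261, sense flips to +
mesh 5 [77T→94T]: |ω|/ω_in = (2173/261)×77/94 = 167321/24534, sense flips to −
signed output speed (× input speed) = -167321/24534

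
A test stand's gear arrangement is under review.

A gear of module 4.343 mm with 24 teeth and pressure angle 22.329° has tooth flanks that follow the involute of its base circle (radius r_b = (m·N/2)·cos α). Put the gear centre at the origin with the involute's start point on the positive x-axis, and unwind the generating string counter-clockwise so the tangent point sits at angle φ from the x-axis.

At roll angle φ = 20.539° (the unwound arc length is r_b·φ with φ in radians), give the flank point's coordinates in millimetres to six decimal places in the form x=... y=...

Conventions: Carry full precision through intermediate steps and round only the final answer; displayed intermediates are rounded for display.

single-mesh involute tooth geometry (24T wheel at module 4.343)
pitch radius r_p = m·N/2 = 4.343·24/2 = 52.116000
base radius r_b = r_p·cos α = 52.116000·cos 22.329° = 48.208214
roll angle φ = 20.539° = 0.35847318 rad
x = r_b·(cos φ + φ·sin φ) = 51.206865
y = r_b·(sin φ − φ·cos φ) = 0.730767

x=51.206865 y=0.730767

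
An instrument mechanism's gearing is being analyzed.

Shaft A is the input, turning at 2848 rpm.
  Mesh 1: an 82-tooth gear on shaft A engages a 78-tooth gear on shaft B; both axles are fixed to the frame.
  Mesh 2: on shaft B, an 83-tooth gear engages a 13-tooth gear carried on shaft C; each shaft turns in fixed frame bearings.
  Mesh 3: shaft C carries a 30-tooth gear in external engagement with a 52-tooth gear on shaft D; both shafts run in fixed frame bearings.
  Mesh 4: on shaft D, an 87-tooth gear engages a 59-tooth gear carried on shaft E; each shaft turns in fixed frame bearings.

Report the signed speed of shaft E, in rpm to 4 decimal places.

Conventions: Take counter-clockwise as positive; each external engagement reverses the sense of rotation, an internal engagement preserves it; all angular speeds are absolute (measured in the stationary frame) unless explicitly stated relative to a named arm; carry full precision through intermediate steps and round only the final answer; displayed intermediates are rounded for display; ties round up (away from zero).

4-mesh fixed-axis compound train (all bearings frame-fixed)
mesh 1 [82T→78T]: ω = 2848.0000×82/78 = 2994.0513 rpm, sense flips to −
mesh 2 [83T→13T]: ω = 2994.0513×83/13 = 19115.8659 rpm, sense flips to +
mesh 3 [30T→52T]: ω = 19115.8659×30/52 = 11028.3842 rpm, sense flips to −
mesh 4 [87T→59T]: ω = 11028.3842×87/59 = 16262.1936 rpm, sense flips to +
signed output speed = +16262.1936 rpm

+16262.1936 rpm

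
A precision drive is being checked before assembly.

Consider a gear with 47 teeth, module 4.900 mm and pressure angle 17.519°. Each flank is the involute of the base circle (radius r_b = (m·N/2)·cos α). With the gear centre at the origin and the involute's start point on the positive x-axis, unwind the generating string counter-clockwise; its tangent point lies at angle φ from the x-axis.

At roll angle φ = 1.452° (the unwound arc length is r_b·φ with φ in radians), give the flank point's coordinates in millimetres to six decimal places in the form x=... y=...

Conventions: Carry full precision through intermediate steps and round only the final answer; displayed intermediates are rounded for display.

recognized (one wheel, involute flank): single-mesh tooth geometry, m = 4.900, N = 47
pitch radius r_p = m·N/2 = 4.900·47/2 = 115.150000
base radius r_b = r_p·cos α = 115.150000·cos 17.519° = 109.809018
roll angle φ = 1.452° = 0.02534218 rad
x = r_b·(cos φ + φ·sin φ) = 109.844274
y = r_b·(sin φ − φ·cos φ) = 0.000596

x=109.844274 y=0.000596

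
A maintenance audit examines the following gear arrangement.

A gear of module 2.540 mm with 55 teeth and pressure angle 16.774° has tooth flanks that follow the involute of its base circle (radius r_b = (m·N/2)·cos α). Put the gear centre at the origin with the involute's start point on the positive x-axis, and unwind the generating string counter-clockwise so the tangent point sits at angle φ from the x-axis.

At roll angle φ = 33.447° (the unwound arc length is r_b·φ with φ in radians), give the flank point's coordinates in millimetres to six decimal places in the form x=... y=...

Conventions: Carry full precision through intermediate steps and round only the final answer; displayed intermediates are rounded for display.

x=77.320539 y=4.285412

topology: single-mesh involute geometry — m = 2.540, N = 55
pitch radius r_p = m·N/2 = 2.540·55/2 = 69.850000
base radius r_b = r_p·cos α = 69.850000·cos 16.774° = 66.877921
roll angle φ = 33.447° = 0.58376027 rad
x = r_b·(cos φ + φ·sin φ) = 77.320539
y = r_b·(sin φ − φ·cos φ) = 4.285412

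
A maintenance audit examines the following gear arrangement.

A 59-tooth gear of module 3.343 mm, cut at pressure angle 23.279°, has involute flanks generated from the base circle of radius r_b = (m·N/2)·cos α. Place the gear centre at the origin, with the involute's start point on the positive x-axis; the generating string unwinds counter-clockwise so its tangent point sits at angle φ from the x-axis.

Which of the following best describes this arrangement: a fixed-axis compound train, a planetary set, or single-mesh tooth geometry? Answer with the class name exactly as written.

single-mesh tooth geometry

topology: single-mesh involute geometry — m = 3.343, N = 59
classification: single-mesh tooth geometry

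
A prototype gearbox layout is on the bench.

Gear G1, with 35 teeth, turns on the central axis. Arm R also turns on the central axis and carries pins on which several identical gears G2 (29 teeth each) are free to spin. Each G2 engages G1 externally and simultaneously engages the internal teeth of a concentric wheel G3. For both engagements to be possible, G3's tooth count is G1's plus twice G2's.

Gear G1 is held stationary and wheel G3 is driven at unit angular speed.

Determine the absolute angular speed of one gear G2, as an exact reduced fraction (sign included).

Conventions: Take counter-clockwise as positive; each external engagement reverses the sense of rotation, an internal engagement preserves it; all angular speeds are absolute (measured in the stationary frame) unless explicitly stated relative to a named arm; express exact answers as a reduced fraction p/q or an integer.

93/58

class = planetary set [G3 = 35+2·29 = 93; Willis about the carrier]
ring teeth: 35 + 2·29 = 93
35(ω_sun−ω_arm) = −93(ω_ring−ω_arm),  ω_sun = 0, ω_ring = 1
35(0−ω_arm) = −93(1−ω_arm)  ⇒  128·ω_arm = 93  ⇒  ω_arm = 93/128
sun–planet mesh: 35·(0−93/128) = −29·(ω_p−ω_arm)  ⇒  ω_p−ω_arm = 3255/3712
ω_p = 93/128 + 3255/3712 = 93/58
exact speed ratio = 93/58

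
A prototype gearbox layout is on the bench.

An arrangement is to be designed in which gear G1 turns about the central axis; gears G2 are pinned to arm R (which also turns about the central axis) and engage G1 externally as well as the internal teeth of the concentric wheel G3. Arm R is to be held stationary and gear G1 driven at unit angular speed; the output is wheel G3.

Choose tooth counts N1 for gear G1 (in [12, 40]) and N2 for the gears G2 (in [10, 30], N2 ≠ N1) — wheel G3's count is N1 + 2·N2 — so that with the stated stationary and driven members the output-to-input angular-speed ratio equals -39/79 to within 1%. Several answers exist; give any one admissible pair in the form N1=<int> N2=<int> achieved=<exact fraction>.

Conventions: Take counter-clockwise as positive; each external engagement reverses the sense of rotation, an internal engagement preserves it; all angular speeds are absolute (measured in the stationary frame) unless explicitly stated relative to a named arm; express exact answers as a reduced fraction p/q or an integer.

N1=39 N2=20 achieved=-39/79

planetary set to be sized for -39/79 (Willis relation)
Willis with ω_arm = 0: ω_ring/ω_sun = −N1/N3; set equal to -39/79  ⇒  N3/N1 = −1/(-39/79) = 79/39
N3 = N1 + 2·N2  ⇒  N2/N1 = (N3/N1 − 1)/2 = (79/39 − 1)/2 = 20/39
smallest multiple with N1 ≥ 12 and N2 ≥ 10: k = 1  ⇒  N1 = 1·39 = 39, N2 = 1·20 = 20 (N1 ≤ 40, N2 ≤ 30, N2 ≠ N1 ✓), N3 = 39 + 2·20 = 79
check: −N1/N3 with N1 = 39, N3 = 79 gives -39/79; |achieved − target| = 0 ≤ 39/7900 ✓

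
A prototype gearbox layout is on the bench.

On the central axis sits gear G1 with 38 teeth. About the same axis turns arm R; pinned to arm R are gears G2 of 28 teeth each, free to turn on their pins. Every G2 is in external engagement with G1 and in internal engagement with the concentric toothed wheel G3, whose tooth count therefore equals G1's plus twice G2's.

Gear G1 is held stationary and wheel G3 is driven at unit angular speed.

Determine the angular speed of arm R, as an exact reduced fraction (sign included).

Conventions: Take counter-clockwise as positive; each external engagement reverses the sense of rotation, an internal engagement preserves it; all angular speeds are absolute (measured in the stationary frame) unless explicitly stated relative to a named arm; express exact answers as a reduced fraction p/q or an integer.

recognized (axles ride arm R): planetary set, 38/28/94 teeth
ring teeth: 38 + 2·28 = 94
38(ω_sun−ω_arm) = −94(ω_ring−ω_arm),  ω_sun = 0, ω_ring = 1
38(0−ω_arm) = −94(1−ω_arm)  ⇒  132·ω_arm = 94  ⇒  ω_arm = 47/66
exact speed ratio = 47/66

47/66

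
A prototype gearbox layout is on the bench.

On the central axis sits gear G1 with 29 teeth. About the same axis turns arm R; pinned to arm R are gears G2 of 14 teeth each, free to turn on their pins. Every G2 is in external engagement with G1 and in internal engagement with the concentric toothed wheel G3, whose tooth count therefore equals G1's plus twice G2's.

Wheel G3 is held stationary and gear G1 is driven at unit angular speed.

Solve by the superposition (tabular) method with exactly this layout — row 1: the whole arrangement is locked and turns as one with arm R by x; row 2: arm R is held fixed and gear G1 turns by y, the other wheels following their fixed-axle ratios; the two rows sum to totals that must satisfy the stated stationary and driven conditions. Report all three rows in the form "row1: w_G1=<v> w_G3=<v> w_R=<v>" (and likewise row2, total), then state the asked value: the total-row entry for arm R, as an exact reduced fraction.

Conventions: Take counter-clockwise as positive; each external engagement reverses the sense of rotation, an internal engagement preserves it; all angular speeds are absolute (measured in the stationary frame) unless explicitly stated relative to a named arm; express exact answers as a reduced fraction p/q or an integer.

class = planetary set [G3 = 29+2·14 = 57; Willis about the carrier]
row 1 — lock + rotate with arm: ω_sun = ω_ring = ω_arm = x
row 2: sun turns y, ring = −(29/57)·y, arm 0
boundary: total ω_ring = x − (29/57)·y = 0 and total ω_sun = x + y = 1  ⇒  y = 57/86, x = 29/86
row 2 ring = −(29/57)·57/86 = -29/86
totals (row 1 + row 2): sun 29/86 + 57/86 = 1, ring 29/86 + (-29/86) = 0, arm 29/86 + 0 = 29/86
asked cell (total, arm) = 29/86

row1: w_G1=29/86 w_G3=29/86 w_R=29/86
row2: w_G1=57/86 w_G3=-29/86 w_R=0
total: w_G1=1 w_G3=0 w_R=29/86
asked value: 29/86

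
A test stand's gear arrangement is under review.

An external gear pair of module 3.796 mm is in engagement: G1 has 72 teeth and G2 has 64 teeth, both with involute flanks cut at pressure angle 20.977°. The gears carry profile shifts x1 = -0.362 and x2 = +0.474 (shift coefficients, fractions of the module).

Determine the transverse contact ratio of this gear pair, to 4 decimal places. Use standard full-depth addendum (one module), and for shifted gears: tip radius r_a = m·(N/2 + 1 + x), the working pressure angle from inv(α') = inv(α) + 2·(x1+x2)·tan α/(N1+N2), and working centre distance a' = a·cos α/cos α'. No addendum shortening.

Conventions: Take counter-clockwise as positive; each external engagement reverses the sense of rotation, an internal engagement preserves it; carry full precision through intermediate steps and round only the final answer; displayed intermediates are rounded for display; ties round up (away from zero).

topology: single-mesh involute geometry — m = 3.796, 72T/64T pair
base radii: r_b1 = 127.599016, r_b2 = 113.421347
tip radii: r_a1 = 139.077848, r_a2 = 127.067304
inv(α') = inv(20.977°) + 2·(-0.362+0.474)·tan α/(72+64) = 0.01791730  ⇒  α' = 21.22004°
a' = a·cos α / cos α' = 258.1280·cos 20.977°/cos 21.22004° = 258.550809
action lengths: √(r_a1²−r_b1²) = 55.327561, √(r_a2²−r_b2²) = 57.286104
base pitch p_b = π·m·cos α = 11.135115
CR = (55.327561 + 57.286104 − 258.550809·sin 21.22004°)/11.135115 = 1.709102
contact ratio ≈ 1.7091

1.7091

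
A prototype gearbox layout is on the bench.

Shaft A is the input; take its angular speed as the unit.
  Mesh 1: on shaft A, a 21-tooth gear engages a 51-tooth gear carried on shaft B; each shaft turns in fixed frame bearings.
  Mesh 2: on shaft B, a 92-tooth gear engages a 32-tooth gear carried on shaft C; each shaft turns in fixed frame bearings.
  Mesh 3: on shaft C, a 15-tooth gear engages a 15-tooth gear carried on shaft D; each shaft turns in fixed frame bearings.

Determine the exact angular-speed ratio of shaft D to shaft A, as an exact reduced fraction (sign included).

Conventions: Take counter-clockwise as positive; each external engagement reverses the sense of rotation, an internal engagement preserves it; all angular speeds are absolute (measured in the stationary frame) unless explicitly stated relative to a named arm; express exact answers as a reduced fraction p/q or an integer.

-161/136

class = fixed-axis compound train [3 meshes; 3 ratios multiply, 3 sense flips]
mesh 1 [21T→51T]: running ratio 7/17, sense −
mesh 2 [92T→32T]: running ratio 161/136, sense +
mesh 3 [15T→15T]: running ratio 161/136, sense −
ω_out/ω_in = -161/136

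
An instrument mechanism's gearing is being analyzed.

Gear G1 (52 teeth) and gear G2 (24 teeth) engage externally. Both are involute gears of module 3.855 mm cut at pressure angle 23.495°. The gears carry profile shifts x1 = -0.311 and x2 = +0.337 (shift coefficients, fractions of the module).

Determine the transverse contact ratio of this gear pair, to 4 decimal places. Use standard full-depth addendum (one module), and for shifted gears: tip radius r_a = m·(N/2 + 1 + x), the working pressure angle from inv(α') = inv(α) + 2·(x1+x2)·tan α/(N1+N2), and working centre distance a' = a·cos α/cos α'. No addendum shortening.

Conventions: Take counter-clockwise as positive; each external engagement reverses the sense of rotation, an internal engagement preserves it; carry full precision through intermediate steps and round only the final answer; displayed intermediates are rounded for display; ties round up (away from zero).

recognized (one external pair, fixed centres): single-mesh tooth geometry, m = 3.855, N1 = 52, N2 = 24
base radii: r_b1 = 91.920419, r_b2 = 42.424809
tip radii: r_a1 = 102.886095, r_a2 = 51.414135
inv(α') = inv(23.495°) + 2·(-0.311+0.337)·tan α/(52+24) = 0.02494094  ⇒  α' = 23.58480°
a' = a·cos α / cos α' = 146.4900·cos 23.495°/cos 23.58480° = 146.590050
action lengths: √(r_a1²−r_b1²) = 46.218883, √(r_a2²−r_b2²) = 29.043913
base pitch p_b = π·m·cos α = 11.106789
CR = (46.218883 + 29.043913 − 146.590050·sin 23.58480°)/11.106789 = 1.495595
contact ratio ≈ 1.4956

1.4956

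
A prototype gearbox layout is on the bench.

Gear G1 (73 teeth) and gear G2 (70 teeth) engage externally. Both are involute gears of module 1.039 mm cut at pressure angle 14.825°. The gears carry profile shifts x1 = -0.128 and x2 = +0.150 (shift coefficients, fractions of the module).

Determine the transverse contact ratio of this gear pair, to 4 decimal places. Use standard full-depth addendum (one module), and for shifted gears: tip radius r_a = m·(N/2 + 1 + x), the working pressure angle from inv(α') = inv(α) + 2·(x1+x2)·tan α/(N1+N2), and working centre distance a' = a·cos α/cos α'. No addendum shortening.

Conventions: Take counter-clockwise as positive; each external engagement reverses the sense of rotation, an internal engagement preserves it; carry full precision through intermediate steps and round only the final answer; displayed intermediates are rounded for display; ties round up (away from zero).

single-mesh involute tooth geometry (73T engaging 70T at module 1.039)
base radii: r_b1 = 36.661096, r_b2 = 35.154476
tip radii: r_a1 = 38.829508, r_a2 = 37.559850
inv(α') = inv(14.825°) + 2·(-0.128+0.150)·tan α/(73+70) = 0.00601462  ⇒  α' = 14.89130°
a' = a·cos α / cos α' = 74.2885·cos 14.825°/cos 14.89130° = 74.311308
action lengths: √(r_a1²−r_b1²) = 12.794323, √(r_a2²−r_b2²) = 13.225171
base pitch p_b = π·m·cos α = 3.155458
CR = (12.794323 + 13.225171 − 74.311308·sin 14.89130°)/3.155458 = 2.193827
contact ratio ≈ 2.1938

2.1938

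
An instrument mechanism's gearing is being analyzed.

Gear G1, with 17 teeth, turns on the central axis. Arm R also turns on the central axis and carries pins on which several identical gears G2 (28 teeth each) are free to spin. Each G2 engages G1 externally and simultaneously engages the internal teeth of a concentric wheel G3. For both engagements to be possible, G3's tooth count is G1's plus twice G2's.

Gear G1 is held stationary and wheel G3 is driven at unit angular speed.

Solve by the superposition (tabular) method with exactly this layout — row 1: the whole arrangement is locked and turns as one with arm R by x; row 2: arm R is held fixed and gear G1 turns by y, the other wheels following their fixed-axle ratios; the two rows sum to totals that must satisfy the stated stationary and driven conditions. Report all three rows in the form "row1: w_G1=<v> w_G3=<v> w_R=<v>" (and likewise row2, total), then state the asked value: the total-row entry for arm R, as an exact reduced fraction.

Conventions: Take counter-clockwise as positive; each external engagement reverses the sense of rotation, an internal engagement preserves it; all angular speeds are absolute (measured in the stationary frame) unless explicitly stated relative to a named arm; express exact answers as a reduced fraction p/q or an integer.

class = planetary set [G3 = 17+2·28 = 73; Willis about the carrier]
row 1 (train locked, turned with arm): all members turn x
row 2 — arm fixed, fixed-axis ratios: sun y, ring −(17/73)·y, arm 0
boundary: total ω_sun = x + y = 0 and total ω_ring = x − (17/73)·y = 1  ⇒  y = -73/90, x = 73/90
row 2 ring = −(17/73)·(-73/90) = 17/90
totals (row 1 + row 2): sun 73/90 + (-73/90) = 0, ring 73/90 + 17/90 = 1, arm 73/90 + 0 = 73/90
asked cell (total, arm) = 73/90

row1: w_G1=73/90 w_G3=73/90 w_R=73/90
row2: w_G1=-73/90 w_G3=17/90 w_R=0
total: w_G1=0 w_G3=1 w_R=73/90
asked value: 73/90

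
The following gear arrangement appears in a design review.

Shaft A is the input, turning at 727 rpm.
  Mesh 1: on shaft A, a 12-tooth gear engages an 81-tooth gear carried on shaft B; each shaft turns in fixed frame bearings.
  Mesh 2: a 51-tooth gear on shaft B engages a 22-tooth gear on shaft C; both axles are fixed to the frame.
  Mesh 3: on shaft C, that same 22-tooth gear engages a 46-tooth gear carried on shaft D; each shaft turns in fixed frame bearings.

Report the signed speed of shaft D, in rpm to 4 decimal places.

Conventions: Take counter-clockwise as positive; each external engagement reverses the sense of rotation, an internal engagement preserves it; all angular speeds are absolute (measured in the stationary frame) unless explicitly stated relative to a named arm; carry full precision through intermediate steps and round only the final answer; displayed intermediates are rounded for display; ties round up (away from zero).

-119.4106 rpm

recognized (4 fixed axles, 3 meshes): fixed-axis compound train
mesh 1 [12T→81T]: ω = 727.0000×12/81 = 107.7037 rpm, sense flips to −
mesh 2 [51T→22T]: ω = 107.7037×51/22 = 249.6768 rpm, sense flips to +
mesh 3 [22T→46T]: ω = 249.6768×22/46 = 119.4106 rpm, sense flips to −
signed output speed = -119.4106 rpm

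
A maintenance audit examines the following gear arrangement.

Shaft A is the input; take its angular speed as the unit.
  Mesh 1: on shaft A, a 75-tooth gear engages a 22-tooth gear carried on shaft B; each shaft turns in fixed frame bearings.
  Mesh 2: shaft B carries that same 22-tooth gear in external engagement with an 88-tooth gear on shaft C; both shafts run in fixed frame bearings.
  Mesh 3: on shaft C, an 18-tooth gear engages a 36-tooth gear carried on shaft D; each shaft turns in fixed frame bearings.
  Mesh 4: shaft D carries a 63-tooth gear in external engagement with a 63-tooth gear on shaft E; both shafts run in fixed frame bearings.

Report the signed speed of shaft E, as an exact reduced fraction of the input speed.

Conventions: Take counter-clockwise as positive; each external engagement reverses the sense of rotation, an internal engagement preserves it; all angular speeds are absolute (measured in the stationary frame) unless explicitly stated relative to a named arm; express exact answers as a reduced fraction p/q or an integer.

4-mesh fixed-axis compound train (all bearings frame-fixed)
mesh 1 [75T→22T]: |ω|/ω_in = 1×75/22 = 75/22, sense flips to −
mesh 2 [22T→88T]: |ω|/ω_in = (75/22)×22/88 = 75/88, sense flips to +
mesh 3 [18T→36T]: |ω|/ω_in = (75/88)×18/36 = 75/176, sense flips to −
mesh 4 [63T→63T]: |ω|/ω_in = (75/176)×63/63 = 75/176, sense flips to +
signed output speed (× input speed) = 75/176

75/176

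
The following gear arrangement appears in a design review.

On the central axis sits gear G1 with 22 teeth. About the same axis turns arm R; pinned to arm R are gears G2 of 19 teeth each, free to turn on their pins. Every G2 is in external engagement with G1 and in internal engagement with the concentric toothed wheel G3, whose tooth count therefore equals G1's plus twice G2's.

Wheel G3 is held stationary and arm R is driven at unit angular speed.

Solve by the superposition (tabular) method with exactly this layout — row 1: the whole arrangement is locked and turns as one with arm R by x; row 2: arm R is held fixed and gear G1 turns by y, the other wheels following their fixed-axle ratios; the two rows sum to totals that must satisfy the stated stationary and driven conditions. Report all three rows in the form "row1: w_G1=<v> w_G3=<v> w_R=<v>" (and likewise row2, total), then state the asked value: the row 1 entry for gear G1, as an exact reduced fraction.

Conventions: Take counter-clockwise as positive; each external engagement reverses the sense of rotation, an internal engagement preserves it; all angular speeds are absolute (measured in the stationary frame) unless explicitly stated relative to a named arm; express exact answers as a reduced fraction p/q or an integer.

class = planetary set [G3 = 22+2·19 = 60; Willis about the carrier]
row 1: whole set turns with the arm by x
row 2 — arm fixed, fixed-axis ratios: sun y, ring −(22/60)·y, arm 0
boundary: total ω_ring = x − (22/60)·y = 0 and total ω_arm = x = 1  ⇒  y = 30/11, x = 1
row 2 ring = −(22/60)·30/11 = -1
totals (row 1 + row 2): sun 1 + 30/11 = 41/11, ring 1 + (-1) = 0, arm 1 + 0 = 1
asked cell (row1, sun) = 1

row1: w_G1=1 w_G3=1 w_R=1
row2: w_G1=30/11 w_G3=-1 w_R=0
total: w_G1=41/11 w_G3=0 w_R=1
asked value: 1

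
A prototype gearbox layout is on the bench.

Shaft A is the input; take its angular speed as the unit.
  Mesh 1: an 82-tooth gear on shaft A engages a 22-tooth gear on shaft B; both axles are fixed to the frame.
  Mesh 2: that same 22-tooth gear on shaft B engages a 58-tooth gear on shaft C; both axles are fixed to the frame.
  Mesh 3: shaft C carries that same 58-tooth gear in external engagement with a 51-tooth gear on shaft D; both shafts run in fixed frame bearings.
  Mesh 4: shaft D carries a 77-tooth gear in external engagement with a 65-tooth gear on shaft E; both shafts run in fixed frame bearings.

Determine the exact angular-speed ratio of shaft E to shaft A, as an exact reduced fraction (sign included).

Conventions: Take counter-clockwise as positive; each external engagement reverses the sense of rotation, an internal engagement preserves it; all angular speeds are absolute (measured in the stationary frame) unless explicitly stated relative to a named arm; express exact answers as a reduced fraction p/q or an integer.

class = fixed-axis compound train [4 meshes; 4 ratios multiply, 4 sense flips]
mesh 1 [82T→22T]: running ratio 41/11, sense −
mesh 2 [22T→58T]: running ratio 41/29, sense +
mesh 3 [58T→51T]: running ratio 82/51, sense −
mesh 4 [77T→65T]: running ratio 6314/3315, sense +
ω_out/ω_in = 6314/3315

6314/3315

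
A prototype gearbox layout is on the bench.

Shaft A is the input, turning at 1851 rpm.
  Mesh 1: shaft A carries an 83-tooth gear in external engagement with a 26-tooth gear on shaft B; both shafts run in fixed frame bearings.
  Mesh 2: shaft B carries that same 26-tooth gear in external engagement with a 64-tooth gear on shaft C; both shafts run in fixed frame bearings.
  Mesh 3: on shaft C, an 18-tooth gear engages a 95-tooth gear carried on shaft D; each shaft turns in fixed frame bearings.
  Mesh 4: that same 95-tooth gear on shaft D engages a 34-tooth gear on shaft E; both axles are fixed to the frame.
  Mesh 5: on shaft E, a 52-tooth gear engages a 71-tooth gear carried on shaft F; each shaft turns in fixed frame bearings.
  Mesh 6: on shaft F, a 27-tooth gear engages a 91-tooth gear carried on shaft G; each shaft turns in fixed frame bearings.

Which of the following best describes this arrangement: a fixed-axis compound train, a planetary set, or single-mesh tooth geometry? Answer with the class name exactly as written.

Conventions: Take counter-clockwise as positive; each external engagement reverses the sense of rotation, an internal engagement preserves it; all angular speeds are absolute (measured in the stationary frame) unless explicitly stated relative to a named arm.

topology: fixed-axis compound train — 6 meshes, A→G
classification: fixed-axis compound train

fixed-axis compound train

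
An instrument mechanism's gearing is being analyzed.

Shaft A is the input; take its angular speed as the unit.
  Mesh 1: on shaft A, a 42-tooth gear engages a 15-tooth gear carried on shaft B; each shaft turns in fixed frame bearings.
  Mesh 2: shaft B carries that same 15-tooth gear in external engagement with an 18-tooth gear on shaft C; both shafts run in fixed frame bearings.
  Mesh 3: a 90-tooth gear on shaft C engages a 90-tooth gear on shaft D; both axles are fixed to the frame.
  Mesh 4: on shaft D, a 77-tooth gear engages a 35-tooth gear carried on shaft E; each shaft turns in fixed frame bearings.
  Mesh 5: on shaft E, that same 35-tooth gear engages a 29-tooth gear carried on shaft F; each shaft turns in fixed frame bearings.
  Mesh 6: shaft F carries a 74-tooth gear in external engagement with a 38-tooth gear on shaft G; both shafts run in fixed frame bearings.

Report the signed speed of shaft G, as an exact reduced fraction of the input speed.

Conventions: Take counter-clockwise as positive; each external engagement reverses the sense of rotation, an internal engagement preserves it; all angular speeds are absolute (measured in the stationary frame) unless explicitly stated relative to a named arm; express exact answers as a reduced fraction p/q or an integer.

6-mesh fixed-axis compound train (all bearings frame-fixed)
mesh 1 [42T→15T]: |ω|/ω_in = 1×42/15 = 14/5, sense flips to −
mesh 2 [15T→18T]: |ω|/ω_in = (14/5)×15/18 = 7/3, sense flips to +
mesh 3 [90T→90T]: |ω|/ω_in = (7/3)×90/90 = 7/3, sense flips to −
mesh 4 [77T→35T]: |ω|/ω_in = (7/3)×77/35 = 77/15, sense flips to +
mesh 5 [35T→29T]: |ω|/ω_in = (77/15)×35/29 = 539/87, sense flips to −
mesh 6 [74T→38T]: |ω|/ω_in = (539/87)×74/38 = 19943/1653, sense flips to +
signed output speed (× input speed) = 19943/1653

19943/1653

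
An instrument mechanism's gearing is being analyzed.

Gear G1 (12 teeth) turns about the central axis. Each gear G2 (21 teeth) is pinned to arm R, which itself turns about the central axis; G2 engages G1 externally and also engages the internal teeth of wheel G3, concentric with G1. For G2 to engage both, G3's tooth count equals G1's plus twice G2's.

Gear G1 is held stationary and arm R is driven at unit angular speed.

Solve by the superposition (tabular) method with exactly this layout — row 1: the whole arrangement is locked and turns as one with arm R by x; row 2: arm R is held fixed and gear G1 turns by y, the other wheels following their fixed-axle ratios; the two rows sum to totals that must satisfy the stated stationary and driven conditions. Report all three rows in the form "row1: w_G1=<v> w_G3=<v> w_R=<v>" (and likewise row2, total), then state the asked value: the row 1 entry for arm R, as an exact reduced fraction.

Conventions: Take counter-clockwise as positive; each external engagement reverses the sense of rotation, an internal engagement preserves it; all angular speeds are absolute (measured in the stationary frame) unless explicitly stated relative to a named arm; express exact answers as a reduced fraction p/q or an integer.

row1: w_G1=1 w_G3=1 w_R=1
row2: w_G1=-1 w_G3=2/9 w_R=0
total: w_G1=0 w_G3=11/9 w_R=1
asked value: 1

class = planetary set [G3 = 12+2·21 = 54; Willis about the carrier]
row 1: whole set turns with the arm by x
row 2: sun turns y, ring = −(12/54)·y, arm 0
boundary: total ω_sun = x + y = 0 and total ω_arm = x = 1  ⇒  y = -1, x = 1
row 2 ring = −(12/54)·(-1) = 2/9
totals (row 1 + row 2): sun 1 + (-1) = 0, ring 1 + 2/9 = 11/9, arm 1 + 0 = 1
asked cell (row1, arm) = 1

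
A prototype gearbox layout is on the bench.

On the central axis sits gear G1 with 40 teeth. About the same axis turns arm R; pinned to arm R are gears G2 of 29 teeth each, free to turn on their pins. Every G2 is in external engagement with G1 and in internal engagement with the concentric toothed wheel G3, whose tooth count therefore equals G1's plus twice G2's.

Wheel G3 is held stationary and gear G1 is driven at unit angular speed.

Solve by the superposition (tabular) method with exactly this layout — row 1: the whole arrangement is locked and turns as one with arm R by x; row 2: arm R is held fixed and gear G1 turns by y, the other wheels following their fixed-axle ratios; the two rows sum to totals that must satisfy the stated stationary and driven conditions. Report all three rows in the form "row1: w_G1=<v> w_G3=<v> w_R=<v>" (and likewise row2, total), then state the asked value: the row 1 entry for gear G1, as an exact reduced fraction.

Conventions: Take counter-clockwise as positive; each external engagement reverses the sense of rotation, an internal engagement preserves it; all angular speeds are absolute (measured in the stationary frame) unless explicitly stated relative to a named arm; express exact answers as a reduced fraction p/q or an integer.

planetary set (40T centre, 29T on arm, 98T internal) — Willis relation
row 1 — lock + rotate with arm: ω_sun = ω_ring = ω_arm = x
row 2: sun turns y, ring = −(40/98)·y, arm 0
boundary: total ω_ring = x − (40/98)·y = 0 and total ω_sun = x + y = 1  ⇒  y = 49/69, x = 20/69
row 2 ring = −(40/98)·49/69 = -20/69
totals (row 1 + row 2): sun 20/69 + 49/69 = 1, ring 20/69 + (-20/69) = 0, arm 20/69 + 0 = 20/69
asked cell (row1, sun) = 20/69

row1: w_G1=20/69 w_G3=20/69 w_R=20/69
row2: w_G1=49/69 w_G3=-20/69 w_R=0
total: w_G1=1 w_G3=0 w_R=20/69
asked value: 20/69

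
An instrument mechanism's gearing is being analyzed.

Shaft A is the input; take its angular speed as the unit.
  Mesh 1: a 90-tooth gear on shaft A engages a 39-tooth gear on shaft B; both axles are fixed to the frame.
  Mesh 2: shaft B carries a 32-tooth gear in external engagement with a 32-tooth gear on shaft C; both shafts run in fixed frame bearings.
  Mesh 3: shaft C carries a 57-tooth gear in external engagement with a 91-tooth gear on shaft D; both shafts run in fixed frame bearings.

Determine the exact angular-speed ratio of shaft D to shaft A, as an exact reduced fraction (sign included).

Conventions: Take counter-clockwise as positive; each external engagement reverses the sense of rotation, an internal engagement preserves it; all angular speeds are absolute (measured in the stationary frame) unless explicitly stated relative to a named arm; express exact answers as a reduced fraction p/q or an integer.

-1710/1183

class = fixed-axis compound train [3 meshes; 3 ratios multiply, 3 sense flips]
mesh 1 [90T→39T]: running ratio 30/13, sense −
mesh 2 [32T→32T]: running ratio 30/13, sense +
mesh 3 [57T→91T]: running ratio 1710/1183, sense −
ω_out/ω_in = -1710/1183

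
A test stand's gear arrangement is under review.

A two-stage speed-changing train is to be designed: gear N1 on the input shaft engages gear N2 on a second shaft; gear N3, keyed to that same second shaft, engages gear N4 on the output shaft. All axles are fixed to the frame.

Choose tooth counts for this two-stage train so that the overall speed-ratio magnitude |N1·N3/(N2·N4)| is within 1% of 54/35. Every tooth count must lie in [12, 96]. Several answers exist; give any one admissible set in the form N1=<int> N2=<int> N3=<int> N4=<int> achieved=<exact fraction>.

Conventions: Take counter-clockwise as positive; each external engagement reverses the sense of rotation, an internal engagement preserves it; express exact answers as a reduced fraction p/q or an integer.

class = fixed-axis compound train [2-stage, 54/35 wanted]
target = 54/35 in lowest terms: an exact hit needs N1·N3 = k·54 and N2·N4 = k·35 for one integer k, every count in [12, 96]; additionally prefer no 1:1 stage (N1 ≠ N2, N3 ≠ N4)
k = 1…5: no 1:1-free in-range split of k·54 and k·35 into factor pairs; take k = 6
k = 6: N1·N3 = 324 = 12·27, N2·N4 = 210 = 14·15
achieved = 12·27/(14·15) = 54/35; |achieved − target| = 0 ≤ 27/1750 ✓

N1=12 N2=14 N3=27 N4=15 achieved=54/35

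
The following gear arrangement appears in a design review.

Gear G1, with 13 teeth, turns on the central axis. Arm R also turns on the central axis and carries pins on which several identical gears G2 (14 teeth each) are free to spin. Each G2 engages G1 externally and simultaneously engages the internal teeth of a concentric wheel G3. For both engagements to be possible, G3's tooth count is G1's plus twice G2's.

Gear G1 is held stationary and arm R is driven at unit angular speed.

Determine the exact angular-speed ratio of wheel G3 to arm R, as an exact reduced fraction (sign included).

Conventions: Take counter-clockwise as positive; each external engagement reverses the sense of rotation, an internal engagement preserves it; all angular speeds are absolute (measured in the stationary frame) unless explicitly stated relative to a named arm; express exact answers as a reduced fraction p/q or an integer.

54/41

topology: planetary set — G1 13T / G2 14T / G3 41T, arm = carrier (Willis)
ring teeth: 13 + 2·14 = 41
13(ω_sun−ω_arm) = −41(ω_ring−ω_arm),  ω_sun = 0, ω_arm = 1
ω_ring = 1 − (13/41)(0−1) = 54/41
ω_out/ω_in = 54/41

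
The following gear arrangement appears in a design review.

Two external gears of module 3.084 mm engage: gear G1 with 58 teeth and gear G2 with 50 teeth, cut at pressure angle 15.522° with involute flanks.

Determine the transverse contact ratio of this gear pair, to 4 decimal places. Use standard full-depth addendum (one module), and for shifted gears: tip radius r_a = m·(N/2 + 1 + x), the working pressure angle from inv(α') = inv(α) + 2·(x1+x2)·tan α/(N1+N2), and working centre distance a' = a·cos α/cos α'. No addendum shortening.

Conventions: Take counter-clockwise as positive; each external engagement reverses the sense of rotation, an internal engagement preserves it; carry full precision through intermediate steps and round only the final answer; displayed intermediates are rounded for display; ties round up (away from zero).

2.0660

class = single-mesh tooth geometry [involute pair 58T × 50T, m = 3.084]
base radii: r_b1 = 86.174070, r_b2 = 74.287991
tip radii: r_a1 = 92.520000, r_a2 = 80.184000
no profile shift: α' = α, a' = a
action lengths: √(r_a1²−r_b1²) = 33.674621, √(r_a2²−r_b2²) = 30.178937
base pitch p_b = π·m·cos α = 9.335304
CR = (33.674621 + 30.178937 − 166.536000·sin 15.52200°)/9.335304 = 2.066042
contact ratio ≈ 2.0660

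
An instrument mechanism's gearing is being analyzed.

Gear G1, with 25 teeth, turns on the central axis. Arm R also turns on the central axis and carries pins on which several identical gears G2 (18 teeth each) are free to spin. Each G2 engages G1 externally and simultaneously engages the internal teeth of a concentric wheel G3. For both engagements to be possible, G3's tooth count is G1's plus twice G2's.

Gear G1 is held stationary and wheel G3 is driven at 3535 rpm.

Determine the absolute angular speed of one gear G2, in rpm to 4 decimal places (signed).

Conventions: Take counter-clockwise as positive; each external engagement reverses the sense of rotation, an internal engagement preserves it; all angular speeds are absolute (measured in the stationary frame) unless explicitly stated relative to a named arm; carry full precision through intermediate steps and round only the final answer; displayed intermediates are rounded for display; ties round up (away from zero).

+5989.8611 rpm

class = planetary set [G3 = 25+2·18 = 61; Willis about the carrier]
normalise by the input: solve with ω_ring = 1, then scale by 3535 rpm
ring teeth: 25 + 2·18 = 61
25(ω_sun−ω_arm) = −61(ω_ring−ω_arm),  ω_sun = 0, ω_ring = 1
25(0−ω_arm) = −61(1−ω_arm)  ⇒  86·ω_arm = 61  ⇒  ω_arm = 61/86
sun–planet mesh: 25·(0−61/86) = −18·(ω_p−ω_arm)  ⇒  ω_p−ω_arm = 1525/1548
ω_p = 61/86 + 1525/1548 = 61/36
scale: ω_p = 61/36 × 3535 rpm = +5989.8611 rpm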